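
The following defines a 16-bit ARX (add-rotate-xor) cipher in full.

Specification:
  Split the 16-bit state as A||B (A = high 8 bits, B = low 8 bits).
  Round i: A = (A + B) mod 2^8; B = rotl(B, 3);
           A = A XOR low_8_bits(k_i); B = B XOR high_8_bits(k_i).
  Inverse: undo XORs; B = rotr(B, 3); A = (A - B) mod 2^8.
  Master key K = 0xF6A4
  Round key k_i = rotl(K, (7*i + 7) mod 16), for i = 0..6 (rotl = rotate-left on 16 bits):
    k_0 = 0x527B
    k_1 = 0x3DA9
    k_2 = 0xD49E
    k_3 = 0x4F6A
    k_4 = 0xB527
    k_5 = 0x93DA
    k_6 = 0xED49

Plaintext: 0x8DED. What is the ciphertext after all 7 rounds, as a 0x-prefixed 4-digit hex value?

0x4DA5

s_0 = plaintext = 0x8DED
s_1 = Round(s_0, k_0) = 0x013D
s_2 = Round(s_1, k_1) = 0x97D4
s_3 = Round(s_2, k_2) = 0xF572
s_4 = Round(s_3, k_3) = 0x0DDC
s_5 = Round(s_4, k_4) = 0xCE53
s_6 = Round(s_5, k_5) = 0xFB09
s_7 = Round(s_6, k_6) = 0x4DA5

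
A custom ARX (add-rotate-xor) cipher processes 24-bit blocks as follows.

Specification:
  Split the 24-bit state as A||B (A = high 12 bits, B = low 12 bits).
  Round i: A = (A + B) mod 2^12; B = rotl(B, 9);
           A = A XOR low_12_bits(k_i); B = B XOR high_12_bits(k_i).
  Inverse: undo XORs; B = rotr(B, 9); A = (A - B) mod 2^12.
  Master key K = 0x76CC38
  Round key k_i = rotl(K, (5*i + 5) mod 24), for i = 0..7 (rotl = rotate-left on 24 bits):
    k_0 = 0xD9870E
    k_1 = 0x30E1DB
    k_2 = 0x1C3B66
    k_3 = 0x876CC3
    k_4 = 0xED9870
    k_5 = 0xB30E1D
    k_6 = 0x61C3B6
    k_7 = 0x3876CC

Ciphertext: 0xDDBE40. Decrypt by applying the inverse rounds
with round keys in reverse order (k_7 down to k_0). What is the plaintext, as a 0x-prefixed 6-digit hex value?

0x7C8EE3

s_0 = ciphertext = 0xDDBE40
s_1 = InvRound(s_0, k_7) = 0xCD9E3E
s_2 = InvRound(s_1, k_6) = 0xE5B114
s_3 = InvRound(s_2, k_5) = 0xF21125
s_4 = InvRound(s_3, k_4) = 0x76AFE7
s_5 = InvRound(s_4, k_3) = 0xF1EC8B
s_6 = InvRound(s_5, k_2) = 0xA32A46
s_7 = InvRound(s_6, k_1) = 0x1A5A44
s_8 = InvRound(s_7, k_0) = 0x7C8EE3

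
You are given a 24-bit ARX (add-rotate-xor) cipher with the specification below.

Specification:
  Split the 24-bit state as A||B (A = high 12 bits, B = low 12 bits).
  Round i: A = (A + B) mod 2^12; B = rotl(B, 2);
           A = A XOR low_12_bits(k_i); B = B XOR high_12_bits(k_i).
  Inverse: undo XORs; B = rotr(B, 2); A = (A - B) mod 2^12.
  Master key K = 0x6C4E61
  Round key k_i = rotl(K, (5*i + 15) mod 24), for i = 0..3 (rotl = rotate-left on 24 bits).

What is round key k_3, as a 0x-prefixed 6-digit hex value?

0x13985B

K = 0x6C4E61
k_0 = rotl(K, (5*0+15) mod 24) = rotl(K, 15) = 0x30B627
k_1 = rotl(K, (5*1+15) mod 24) = rotl(K, 20) = 0x16C4E6
k_2 = rotl(K, (5*2+15) mod 24) = rotl(K, 1) = 0xD89CC2
k_3 = rotl(K, (5*3+15) mod 24) = rotl(K, 6) = 0x13985B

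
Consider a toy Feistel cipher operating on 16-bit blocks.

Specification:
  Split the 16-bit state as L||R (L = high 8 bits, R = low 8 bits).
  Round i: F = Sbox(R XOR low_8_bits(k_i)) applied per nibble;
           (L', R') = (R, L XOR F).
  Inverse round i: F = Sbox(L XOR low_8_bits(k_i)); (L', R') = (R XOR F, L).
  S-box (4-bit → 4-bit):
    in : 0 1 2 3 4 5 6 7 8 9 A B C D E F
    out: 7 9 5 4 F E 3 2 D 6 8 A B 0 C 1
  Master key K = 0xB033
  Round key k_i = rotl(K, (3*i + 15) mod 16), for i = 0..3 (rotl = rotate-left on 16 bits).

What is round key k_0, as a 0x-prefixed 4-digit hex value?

0xD819

K = 0xB033
k_0 = rotl(K, (3*0+15) mod 16) = rotl(K, 15) = 0xD819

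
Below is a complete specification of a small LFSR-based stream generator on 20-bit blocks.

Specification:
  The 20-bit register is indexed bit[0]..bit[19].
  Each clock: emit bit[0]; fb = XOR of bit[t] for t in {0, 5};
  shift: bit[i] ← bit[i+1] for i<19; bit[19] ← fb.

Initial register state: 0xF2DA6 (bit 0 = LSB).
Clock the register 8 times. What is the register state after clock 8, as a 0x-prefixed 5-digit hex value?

reg_0 = 0xF2DA6
clock 1: out=0, reg = 0xF96D3
clock 2: out=1, reg = 0xFCB69
clock 3: out=1, reg = 0x7E5B4
clock 4: out=0, reg = 0xBF2DA
clock 5: out=0, reg = 0x5F96D
clock 6: out=1, reg = 0x2FCB6
clock 7: out=0, reg = 0x97E5B
clock 8: out=1, reg = 0xCBF2D

0xCBF2D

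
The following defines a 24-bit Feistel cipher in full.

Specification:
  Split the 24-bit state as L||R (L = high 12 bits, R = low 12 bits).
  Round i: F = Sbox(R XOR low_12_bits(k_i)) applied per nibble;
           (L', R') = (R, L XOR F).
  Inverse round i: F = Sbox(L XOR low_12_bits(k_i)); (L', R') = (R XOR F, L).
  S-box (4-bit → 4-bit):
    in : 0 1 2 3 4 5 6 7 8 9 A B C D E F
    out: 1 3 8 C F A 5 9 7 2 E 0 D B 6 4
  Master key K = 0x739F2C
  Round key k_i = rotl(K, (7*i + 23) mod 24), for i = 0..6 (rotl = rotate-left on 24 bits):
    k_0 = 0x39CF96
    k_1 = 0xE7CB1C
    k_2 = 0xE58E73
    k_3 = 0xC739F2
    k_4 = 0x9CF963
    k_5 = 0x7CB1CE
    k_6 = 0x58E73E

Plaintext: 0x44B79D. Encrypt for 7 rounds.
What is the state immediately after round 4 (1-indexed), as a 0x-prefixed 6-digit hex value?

0x562D45

s_0 = plaintext = 0x44B79D
s_1 = Round(s_0, k_0) = 0x79D35B
s_2 = Round(s_1, k_1) = 0x35B064
s_3 = Round(s_2, k_2) = 0x064562
s_4 = Round(s_3, k_3) = 0x562D45
s_5 = Round(s_4, k_4) = 0xD45AE7
s_6 = Round(s_5, k_5) = 0xAE7DC7
s_7 = Round(s_6, k_6) = 0xDC74A5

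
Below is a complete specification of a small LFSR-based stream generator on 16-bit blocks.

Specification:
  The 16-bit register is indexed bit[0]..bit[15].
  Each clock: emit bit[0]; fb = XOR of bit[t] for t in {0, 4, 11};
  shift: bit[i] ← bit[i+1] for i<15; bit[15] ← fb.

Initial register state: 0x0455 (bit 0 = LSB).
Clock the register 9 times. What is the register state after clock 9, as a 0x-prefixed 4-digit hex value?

reg_0 = 0x0455
clock 1: out=1, reg = 0x022A
clock 2: out=0, reg = 0x0115
clock 3: out=1, reg = 0x008A
clock 4: out=0, reg = 0x0045
clock 5: out=1, reg = 0x8022
clock 6: out=0, reg = 0x4011
clock 7: out=1, reg = 0x2008
clock 8: out=0, reg = 0x1004
clock 9: out=0, reg = 0x0802

0x0802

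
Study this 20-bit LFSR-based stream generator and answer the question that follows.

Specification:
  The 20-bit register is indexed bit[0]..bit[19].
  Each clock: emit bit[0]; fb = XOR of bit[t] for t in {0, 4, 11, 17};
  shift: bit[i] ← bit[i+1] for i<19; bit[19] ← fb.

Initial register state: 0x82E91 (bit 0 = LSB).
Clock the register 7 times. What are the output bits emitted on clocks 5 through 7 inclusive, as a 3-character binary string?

100

reg_0 = 0x82E91
clock 1: out=1, reg = 0xC1748
clock 2: out=0, reg = 0x60BA4
clock 3: out=0, reg = 0x305D2
clock 4: out=0, reg = 0x182E9
clock 5: out=1, reg = 0x8C174
clock 6: out=0, reg = 0xC60BA
clock 7: out=0, reg = 0xE305D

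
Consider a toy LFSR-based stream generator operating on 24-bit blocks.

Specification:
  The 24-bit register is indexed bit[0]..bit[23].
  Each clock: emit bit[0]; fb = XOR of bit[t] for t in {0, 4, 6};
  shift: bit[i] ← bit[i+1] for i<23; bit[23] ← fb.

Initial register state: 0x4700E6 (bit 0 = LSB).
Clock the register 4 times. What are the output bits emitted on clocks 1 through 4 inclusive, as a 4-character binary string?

reg_0 = 0x4700E6
clock 1: out=0, reg = 0xA38073
clock 2: out=1, reg = 0xD1C039
clock 3: out=1, reg = 0x68E01C
clock 4: out=0, reg = 0xB4700E

0110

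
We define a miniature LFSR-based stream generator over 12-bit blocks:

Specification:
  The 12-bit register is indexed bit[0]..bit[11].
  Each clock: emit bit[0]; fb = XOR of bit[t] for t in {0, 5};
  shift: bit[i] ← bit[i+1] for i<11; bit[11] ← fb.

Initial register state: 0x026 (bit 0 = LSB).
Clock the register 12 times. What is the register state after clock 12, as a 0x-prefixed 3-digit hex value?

reg_0 = 0x026
clock 1: out=0, reg = 0x813
clock 2: out=1, reg = 0xC09
clock 3: out=1, reg = 0xE04
clock 4: out=0, reg = 0x702
clock 5: out=0, reg = 0x381
clock 6: out=1, reg = 0x9C0
clock 7: out=0, reg = 0x4E0
clock 8: out=0, reg = 0xA70
clock 9: out=0, reg = 0xD38
clock 10: out=0, reg = 0xE9C
clock 11: out=0, reg = 0x74E
clock 12: out=0, reg = 0x3A7

0x3A7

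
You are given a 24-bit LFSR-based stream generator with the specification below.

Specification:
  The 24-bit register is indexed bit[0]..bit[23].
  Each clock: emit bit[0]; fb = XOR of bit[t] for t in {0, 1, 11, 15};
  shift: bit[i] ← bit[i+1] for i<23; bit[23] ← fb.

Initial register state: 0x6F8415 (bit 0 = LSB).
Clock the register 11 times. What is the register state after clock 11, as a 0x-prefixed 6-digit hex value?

0x660DF0

reg_0 = 0x6F8415
clock 1: out=1, reg = 0x37C20A
clock 2: out=0, reg = 0x1BE105
clock 3: out=1, reg = 0x0DF082
clock 4: out=0, reg = 0x06F841
clock 5: out=1, reg = 0x837C20
clock 6: out=0, reg = 0xC1BE10
clock 7: out=0, reg = 0x60DF08
clock 8: out=0, reg = 0x306F84
clock 9: out=0, reg = 0x9837C2
clock 10: out=0, reg = 0xCC1BE1
clock 11: out=1, reg = 0x660DF0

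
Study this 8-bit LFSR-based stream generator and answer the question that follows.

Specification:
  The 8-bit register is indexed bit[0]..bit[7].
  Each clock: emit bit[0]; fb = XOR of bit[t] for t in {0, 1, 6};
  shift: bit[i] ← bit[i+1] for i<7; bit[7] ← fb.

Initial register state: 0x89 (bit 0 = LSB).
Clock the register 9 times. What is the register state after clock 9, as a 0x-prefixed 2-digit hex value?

reg_0 = 0x89
clock 1: out=1, reg = 0xC4
clock 2: out=0, reg = 0xE2
clock 3: out=0, reg = 0x71
clock 4: out=1, reg = 0x38
clock 5: out=0, reg = 0x1C
clock 6: out=0, reg = 0x0E
clock 7: out=0, reg = 0x87
clock 8: out=1, reg = 0x43
clock 9: out=1, reg = 0xA1

0xA1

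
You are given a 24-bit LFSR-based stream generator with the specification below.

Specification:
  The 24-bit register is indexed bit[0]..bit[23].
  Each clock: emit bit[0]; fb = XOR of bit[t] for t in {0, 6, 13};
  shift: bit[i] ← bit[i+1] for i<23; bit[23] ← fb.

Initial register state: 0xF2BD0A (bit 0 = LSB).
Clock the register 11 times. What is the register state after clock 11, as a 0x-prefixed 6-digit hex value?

reg_0 = 0xF2BD0A
clock 1: out=0, reg = 0xF95E85
clock 2: out=1, reg = 0xFCAF42
clock 3: out=0, reg = 0x7E57A1
clock 4: out=1, reg = 0xBF2BD0
clock 5: out=0, reg = 0x5F95E8
clock 6: out=0, reg = 0xAFCAF4
clock 7: out=0, reg = 0xD7E57A
clock 8: out=0, reg = 0x6BF2BD
clock 9: out=1, reg = 0x35F95E
clock 10: out=0, reg = 0x1AFCAF
clock 11: out=1, reg = 0x0D7E57

0x0D7E57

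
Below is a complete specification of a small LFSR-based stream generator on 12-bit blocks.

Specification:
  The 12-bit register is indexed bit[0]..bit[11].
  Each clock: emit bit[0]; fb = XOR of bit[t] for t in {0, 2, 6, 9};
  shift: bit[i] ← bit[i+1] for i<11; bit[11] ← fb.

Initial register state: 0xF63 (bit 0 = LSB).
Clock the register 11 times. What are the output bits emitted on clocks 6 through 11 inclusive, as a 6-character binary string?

110111

reg_0 = 0xF63
clock 1: out=1, reg = 0xFB1
clock 2: out=1, reg = 0x7D8
clock 3: out=0, reg = 0x3EC
clock 4: out=0, reg = 0x9F6
clock 5: out=0, reg = 0x4FB
clock 6: out=1, reg = 0x27D
clock 7: out=1, reg = 0x13E
clock 8: out=0, reg = 0x89F
clock 9: out=1, reg = 0x44F
clock 10: out=1, reg = 0xA27
clock 11: out=1, reg = 0xD13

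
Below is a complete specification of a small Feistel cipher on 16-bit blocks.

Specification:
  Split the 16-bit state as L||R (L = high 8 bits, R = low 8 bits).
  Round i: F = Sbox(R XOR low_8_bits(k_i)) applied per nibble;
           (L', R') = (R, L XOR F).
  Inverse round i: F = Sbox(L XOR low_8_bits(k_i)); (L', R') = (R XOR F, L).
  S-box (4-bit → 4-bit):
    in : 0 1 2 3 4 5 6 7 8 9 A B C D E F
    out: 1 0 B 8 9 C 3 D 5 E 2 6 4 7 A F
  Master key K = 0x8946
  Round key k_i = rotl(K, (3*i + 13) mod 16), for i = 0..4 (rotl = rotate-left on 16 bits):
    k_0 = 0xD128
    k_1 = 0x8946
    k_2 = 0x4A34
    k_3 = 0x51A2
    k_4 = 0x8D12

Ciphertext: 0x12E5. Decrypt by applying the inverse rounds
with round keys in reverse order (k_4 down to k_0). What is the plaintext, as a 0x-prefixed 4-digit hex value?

0xA0DB

s_0 = ciphertext = 0x12E5
s_1 = InvRound(s_0, k_4) = 0xF412
s_2 = InvRound(s_1, k_3) = 0xD1F4
s_3 = InvRound(s_2, k_2) = 0x58D1
s_4 = InvRound(s_3, k_1) = 0xDB58
s_5 = InvRound(s_4, k_0) = 0xA0DB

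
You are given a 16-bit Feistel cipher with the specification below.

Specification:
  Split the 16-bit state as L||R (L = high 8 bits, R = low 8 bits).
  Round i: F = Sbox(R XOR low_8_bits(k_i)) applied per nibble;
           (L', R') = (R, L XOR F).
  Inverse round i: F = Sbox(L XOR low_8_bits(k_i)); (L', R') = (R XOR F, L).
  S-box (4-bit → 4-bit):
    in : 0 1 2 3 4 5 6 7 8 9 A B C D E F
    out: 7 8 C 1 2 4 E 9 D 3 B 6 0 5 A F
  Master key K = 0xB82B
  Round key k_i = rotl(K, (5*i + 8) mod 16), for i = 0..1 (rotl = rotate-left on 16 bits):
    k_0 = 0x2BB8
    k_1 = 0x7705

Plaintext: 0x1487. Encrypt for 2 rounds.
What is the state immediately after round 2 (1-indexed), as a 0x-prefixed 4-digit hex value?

s_0 = plaintext = 0x1487
s_1 = Round(s_0, k_0) = 0x870B
s_2 = Round(s_1, k_1) = 0x0BFD

0x0BFD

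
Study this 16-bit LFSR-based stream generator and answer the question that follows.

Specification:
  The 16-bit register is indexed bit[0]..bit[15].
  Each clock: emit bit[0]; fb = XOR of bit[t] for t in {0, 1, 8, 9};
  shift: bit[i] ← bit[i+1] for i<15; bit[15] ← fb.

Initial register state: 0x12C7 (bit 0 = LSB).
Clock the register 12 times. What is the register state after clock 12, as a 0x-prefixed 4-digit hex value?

0xB3F1

reg_0 = 0x12C7
clock 1: out=1, reg = 0x8963
clock 2: out=1, reg = 0xC4B1
clock 3: out=1, reg = 0xE258
clock 4: out=0, reg = 0xF12C
clock 5: out=0, reg = 0xF896
clock 6: out=0, reg = 0xFC4B
clock 7: out=1, reg = 0x7E25
clock 8: out=1, reg = 0x3F12
clock 9: out=0, reg = 0x9F89
clock 10: out=1, reg = 0xCFC4
clock 11: out=0, reg = 0x67E2
clock 12: out=0, reg = 0xB3F1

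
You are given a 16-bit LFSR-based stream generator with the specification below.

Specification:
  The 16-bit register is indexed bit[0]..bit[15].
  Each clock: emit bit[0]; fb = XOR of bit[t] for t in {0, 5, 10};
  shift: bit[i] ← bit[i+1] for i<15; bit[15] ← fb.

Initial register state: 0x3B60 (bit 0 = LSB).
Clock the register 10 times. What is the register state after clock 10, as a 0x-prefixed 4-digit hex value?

reg_0 = 0x3B60
clock 1: out=0, reg = 0x9DB0
clock 2: out=0, reg = 0x4ED8
clock 3: out=0, reg = 0xA76C
clock 4: out=0, reg = 0x53B6
clock 5: out=0, reg = 0xA9DB
clock 6: out=1, reg = 0xD4ED
clock 7: out=1, reg = 0xEA76
clock 8: out=0, reg = 0xF53B
clock 9: out=1, reg = 0xFA9D
clock 10: out=1, reg = 0xFD4E

0xFD4E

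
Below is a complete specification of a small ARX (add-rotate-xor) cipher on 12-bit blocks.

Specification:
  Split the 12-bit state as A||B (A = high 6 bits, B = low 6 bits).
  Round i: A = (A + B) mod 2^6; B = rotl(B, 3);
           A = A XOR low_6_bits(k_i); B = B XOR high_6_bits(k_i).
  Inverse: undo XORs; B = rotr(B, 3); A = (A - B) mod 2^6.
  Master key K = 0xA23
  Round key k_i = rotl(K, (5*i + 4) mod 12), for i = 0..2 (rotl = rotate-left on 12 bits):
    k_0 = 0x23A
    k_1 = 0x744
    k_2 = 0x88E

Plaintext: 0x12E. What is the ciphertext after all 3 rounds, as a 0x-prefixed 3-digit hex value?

0xF74

s_0 = plaintext = 0x12E
s_1 = Round(s_0, k_0) = 0x23D
s_2 = Round(s_1, k_1) = 0x072
s_3 = Round(s_2, k_2) = 0xF74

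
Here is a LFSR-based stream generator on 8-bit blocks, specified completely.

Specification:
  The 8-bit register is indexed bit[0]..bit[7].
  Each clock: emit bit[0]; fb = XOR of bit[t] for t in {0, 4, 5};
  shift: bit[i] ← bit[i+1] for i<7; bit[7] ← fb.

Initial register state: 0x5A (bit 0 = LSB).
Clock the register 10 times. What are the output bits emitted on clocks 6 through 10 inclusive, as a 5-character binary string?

reg_0 = 0x5A
clock 1: out=0, reg = 0xAD
clock 2: out=1, reg = 0x56
clock 3: out=0, reg = 0xAB
clock 4: out=1, reg = 0x55
clock 5: out=1, reg = 0x2A
clock 6: out=0, reg = 0x95
clock 7: out=1, reg = 0x4A
clock 8: out=0, reg = 0x25
clock 9: out=1, reg = 0x12
clock 10: out=0, reg = 0x89

01010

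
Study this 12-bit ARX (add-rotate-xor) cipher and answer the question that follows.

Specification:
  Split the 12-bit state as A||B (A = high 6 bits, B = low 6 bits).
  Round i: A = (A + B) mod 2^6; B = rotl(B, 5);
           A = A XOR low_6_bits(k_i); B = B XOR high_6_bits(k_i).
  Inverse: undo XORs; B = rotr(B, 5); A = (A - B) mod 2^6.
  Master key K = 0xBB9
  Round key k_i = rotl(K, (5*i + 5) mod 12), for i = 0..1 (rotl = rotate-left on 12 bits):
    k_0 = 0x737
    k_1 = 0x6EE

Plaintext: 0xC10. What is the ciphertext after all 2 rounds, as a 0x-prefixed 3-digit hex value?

0x951

s_0 = plaintext = 0xC10
s_1 = Round(s_0, k_0) = 0xDD4
s_2 = Round(s_1, k_1) = 0x951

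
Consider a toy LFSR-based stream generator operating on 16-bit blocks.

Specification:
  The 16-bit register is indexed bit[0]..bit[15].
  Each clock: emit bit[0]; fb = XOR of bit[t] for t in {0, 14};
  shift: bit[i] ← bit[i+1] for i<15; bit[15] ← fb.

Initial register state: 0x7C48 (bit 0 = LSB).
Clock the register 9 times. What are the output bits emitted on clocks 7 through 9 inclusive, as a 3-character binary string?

reg_0 = 0x7C48
clock 1: out=0, reg = 0xBE24
clock 2: out=0, reg = 0x5F12
clock 3: out=0, reg = 0xAF89
clock 4: out=1, reg = 0xD7C4
clock 5: out=0, reg = 0xEBE2
clock 6: out=0, reg = 0xF5F1
clock 7: out=1, reg = 0x7AF8
clock 8: out=0, reg = 0xBD7C
clock 9: out=0, reg = 0x5EBE

100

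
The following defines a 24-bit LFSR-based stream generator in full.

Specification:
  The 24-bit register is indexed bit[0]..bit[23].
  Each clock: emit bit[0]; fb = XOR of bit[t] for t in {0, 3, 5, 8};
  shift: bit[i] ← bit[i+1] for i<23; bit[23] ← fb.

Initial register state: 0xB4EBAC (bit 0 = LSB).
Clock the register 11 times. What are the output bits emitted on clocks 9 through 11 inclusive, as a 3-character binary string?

reg_0 = 0xB4EBAC
clock 1: out=0, reg = 0xDA75D6
clock 2: out=0, reg = 0xED3AEB
clock 3: out=1, reg = 0xF69D75
clock 4: out=1, reg = 0xFB4EBA
clock 5: out=0, reg = 0x7DA75D
clock 6: out=1, reg = 0xBED3AE
clock 7: out=0, reg = 0xDF69D7
clock 8: out=1, reg = 0x6FB4EB
clock 9: out=1, reg = 0xB7DA75
clock 10: out=1, reg = 0x5BED3A
clock 11: out=0, reg = 0xADF69D

110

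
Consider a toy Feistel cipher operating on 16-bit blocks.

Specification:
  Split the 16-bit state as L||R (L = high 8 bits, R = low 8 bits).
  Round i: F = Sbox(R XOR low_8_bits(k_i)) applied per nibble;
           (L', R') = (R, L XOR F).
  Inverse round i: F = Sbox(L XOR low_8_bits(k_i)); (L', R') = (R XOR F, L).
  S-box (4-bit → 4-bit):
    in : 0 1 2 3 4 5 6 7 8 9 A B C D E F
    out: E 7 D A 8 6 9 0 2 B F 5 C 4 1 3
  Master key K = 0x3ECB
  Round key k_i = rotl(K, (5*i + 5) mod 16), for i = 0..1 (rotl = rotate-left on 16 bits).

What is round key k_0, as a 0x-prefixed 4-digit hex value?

0xD967

K = 0x3ECB
k_0 = rotl(K, (5*0+5) mod 16) = rotl(K, 5) = 0xD967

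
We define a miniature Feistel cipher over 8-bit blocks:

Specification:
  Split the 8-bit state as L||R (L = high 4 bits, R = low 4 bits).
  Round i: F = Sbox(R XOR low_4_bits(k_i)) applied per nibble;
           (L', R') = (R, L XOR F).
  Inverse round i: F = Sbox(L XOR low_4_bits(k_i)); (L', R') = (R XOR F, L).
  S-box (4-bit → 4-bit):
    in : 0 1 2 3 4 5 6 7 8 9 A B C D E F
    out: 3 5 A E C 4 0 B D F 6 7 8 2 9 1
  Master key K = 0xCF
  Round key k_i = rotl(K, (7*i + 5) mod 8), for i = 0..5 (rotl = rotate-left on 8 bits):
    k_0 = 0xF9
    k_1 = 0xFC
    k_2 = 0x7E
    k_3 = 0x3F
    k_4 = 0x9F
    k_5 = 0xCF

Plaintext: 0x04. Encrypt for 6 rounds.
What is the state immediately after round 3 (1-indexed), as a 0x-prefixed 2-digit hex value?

0xDC

s_0 = plaintext = 0x04
s_1 = Round(s_0, k_0) = 0x42
s_2 = Round(s_1, k_1) = 0x2D
s_3 = Round(s_2, k_2) = 0xDC
s_4 = Round(s_3, k_3) = 0xC3
s_5 = Round(s_4, k_4) = 0x34
s_6 = Round(s_5, k_5) = 0x44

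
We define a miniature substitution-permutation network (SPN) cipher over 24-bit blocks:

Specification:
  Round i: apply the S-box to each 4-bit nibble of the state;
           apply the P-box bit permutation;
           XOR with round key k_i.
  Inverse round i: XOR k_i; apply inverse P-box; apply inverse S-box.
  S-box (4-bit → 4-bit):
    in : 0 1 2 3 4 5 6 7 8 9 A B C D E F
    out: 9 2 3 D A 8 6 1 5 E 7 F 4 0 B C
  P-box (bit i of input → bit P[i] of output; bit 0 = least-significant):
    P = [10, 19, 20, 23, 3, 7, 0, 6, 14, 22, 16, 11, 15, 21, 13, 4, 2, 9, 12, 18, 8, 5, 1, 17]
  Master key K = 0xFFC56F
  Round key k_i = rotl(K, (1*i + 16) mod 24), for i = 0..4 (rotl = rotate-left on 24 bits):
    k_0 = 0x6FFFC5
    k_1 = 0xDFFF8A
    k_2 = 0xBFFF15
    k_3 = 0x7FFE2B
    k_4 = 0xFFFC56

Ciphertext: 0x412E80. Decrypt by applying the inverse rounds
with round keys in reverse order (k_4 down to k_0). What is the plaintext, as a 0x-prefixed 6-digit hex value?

s_0 = ciphertext = 0x412E80
s_1 = InvRound(s_0, k_4) = 0xFBE749
s_2 = InvRound(s_1, k_3) = 0xAFD555
s_3 = InvRound(s_2, k_2) = 0xD1C55C
s_4 = InvRound(s_3, k_1) = 0xFBF541
s_5 = InvRound(s_4, k_0) = 0xDED51F

0xDED51F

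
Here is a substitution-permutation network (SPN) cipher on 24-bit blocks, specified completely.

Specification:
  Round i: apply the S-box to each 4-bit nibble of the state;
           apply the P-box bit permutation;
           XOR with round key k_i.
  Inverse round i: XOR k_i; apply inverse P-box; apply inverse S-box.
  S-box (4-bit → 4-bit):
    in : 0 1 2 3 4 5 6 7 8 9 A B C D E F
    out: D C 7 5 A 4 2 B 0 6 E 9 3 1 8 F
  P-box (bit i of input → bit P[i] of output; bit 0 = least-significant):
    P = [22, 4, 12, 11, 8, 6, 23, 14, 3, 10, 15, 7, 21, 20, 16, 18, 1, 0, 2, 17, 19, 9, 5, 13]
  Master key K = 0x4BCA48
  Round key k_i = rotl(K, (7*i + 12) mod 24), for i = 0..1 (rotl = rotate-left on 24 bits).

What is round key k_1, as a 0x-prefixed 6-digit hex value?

0x425E52

K = 0x4BCA48
k_0 = rotl(K, (7*0+12) mod 24) = rotl(K, 12) = 0xA484BC
k_1 = rotl(K, (7*1+12) mod 24) = rotl(K, 19) = 0x425E52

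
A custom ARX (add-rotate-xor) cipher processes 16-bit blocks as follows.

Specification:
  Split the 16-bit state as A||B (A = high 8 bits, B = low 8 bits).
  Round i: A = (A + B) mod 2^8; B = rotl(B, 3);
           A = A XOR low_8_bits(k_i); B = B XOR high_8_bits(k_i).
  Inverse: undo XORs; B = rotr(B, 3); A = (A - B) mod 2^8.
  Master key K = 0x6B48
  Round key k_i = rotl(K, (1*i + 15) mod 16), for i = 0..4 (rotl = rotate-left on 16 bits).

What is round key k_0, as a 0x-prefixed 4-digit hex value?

K = 0x6B48
k_0 = rotl(K, (1*0+15) mod 16) = rotl(K, 15) = 0x35A4

0x35A4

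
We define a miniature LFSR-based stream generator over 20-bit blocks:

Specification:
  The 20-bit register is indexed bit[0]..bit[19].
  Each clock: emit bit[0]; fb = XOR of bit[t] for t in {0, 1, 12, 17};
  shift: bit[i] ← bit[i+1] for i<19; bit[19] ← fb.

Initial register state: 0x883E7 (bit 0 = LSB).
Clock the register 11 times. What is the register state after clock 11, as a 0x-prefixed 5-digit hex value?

reg_0 = 0x883E7
clock 1: out=1, reg = 0x441F3
clock 2: out=1, reg = 0x220F9
clock 3: out=1, reg = 0x1107C
clock 4: out=0, reg = 0x8883E
clock 5: out=0, reg = 0xC441F
clock 6: out=1, reg = 0x6220F
clock 7: out=1, reg = 0xB1107
clock 8: out=1, reg = 0x58883
clock 9: out=1, reg = 0x2C441
clock 10: out=1, reg = 0x16220
clock 11: out=0, reg = 0x0B110

0x0B110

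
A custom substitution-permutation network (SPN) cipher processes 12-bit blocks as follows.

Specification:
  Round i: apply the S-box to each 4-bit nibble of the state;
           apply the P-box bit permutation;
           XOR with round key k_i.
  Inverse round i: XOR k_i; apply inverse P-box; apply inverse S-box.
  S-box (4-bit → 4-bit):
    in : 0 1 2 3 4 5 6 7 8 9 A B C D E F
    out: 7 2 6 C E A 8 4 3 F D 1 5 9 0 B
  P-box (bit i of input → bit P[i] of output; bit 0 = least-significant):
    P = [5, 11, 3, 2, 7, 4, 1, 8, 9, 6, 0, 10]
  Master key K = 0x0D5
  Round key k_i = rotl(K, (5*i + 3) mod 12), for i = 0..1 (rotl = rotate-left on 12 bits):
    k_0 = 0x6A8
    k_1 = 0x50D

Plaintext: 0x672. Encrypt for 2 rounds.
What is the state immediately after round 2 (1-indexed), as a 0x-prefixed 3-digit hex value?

s_0 = plaintext = 0x672
s_1 = Round(s_0, k_0) = 0xAA2
s_2 = Round(s_1, k_1) = 0xA86

0xA86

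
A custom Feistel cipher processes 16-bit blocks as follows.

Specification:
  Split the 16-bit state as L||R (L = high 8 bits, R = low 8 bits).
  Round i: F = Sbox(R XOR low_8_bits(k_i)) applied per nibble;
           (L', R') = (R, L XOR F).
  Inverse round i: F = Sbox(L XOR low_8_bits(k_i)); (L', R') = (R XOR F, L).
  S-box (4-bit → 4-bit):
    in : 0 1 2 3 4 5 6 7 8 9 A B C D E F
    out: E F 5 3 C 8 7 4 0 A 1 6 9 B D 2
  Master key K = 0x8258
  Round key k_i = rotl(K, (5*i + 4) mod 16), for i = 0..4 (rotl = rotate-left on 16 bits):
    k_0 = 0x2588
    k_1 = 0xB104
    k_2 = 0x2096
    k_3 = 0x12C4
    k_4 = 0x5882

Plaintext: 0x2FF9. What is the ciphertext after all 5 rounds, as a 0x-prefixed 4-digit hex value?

s_0 = plaintext = 0x2FF9
s_1 = Round(s_0, k_0) = 0xF960
s_2 = Round(s_1, k_1) = 0x6085
s_3 = Round(s_2, k_2) = 0x8593
s_4 = Round(s_3, k_3) = 0x9301
s_5 = Round(s_4, k_4) = 0x0190

0x0190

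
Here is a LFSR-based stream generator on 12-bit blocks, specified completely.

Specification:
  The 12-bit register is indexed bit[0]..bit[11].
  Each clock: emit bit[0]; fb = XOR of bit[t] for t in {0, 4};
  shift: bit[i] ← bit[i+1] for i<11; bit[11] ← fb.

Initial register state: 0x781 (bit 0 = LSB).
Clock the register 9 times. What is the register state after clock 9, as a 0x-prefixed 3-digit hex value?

0x7CB

reg_0 = 0x781
clock 1: out=1, reg = 0xBC0
clock 2: out=0, reg = 0x5E0
clock 3: out=0, reg = 0x2F0
clock 4: out=0, reg = 0x978
clock 5: out=0, reg = 0xCBC
clock 6: out=0, reg = 0xE5E
clock 7: out=0, reg = 0xF2F
clock 8: out=1, reg = 0xF97
clock 9: out=1, reg = 0x7CB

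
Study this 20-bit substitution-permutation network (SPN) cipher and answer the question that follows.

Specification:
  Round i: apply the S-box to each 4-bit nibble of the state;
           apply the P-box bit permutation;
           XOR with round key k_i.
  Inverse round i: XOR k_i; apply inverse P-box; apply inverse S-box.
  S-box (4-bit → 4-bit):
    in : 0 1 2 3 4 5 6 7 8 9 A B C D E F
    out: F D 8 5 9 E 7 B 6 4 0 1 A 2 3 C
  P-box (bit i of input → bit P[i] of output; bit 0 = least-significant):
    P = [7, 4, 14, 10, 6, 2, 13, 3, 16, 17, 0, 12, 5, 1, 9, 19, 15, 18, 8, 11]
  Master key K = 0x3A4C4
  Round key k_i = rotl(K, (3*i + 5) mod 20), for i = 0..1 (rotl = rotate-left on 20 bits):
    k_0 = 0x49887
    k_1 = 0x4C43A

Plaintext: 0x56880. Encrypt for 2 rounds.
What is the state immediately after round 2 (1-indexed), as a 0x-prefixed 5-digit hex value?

0xFBAEA

s_0 = plaintext = 0x56880
s_1 = Round(s_0, k_0) = 0x2F730
s_2 = Round(s_1, k_1) = 0xFBAEA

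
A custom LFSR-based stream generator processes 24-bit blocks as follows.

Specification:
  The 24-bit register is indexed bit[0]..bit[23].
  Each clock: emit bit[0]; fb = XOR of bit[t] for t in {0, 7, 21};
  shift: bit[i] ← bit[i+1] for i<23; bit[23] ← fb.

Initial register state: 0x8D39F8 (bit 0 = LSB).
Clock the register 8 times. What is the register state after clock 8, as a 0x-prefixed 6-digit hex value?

reg_0 = 0x8D39F8
clock 1: out=0, reg = 0xC69CFC
clock 2: out=0, reg = 0xE34E7E
clock 3: out=0, reg = 0xF1A73F
clock 4: out=1, reg = 0x78D39F
clock 5: out=1, reg = 0xBC69CF
clock 6: out=1, reg = 0xDE34E7
clock 7: out=1, reg = 0x6F1A73
clock 8: out=1, reg = 0x378D39

0x378D39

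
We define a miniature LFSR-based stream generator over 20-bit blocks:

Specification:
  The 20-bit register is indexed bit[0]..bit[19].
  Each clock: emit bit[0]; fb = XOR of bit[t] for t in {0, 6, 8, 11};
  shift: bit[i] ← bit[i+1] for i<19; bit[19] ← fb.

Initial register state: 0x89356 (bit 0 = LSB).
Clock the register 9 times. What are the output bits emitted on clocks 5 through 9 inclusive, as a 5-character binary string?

reg_0 = 0x89356
clock 1: out=0, reg = 0x449AB
clock 2: out=1, reg = 0xA24D5
clock 3: out=1, reg = 0x5126A
clock 4: out=0, reg = 0xA8935
clock 5: out=1, reg = 0xD449A
clock 6: out=0, reg = 0x6A24D
clock 7: out=1, reg = 0x35126
clock 8: out=0, reg = 0x9A893
clock 9: out=1, reg = 0x4D449

10101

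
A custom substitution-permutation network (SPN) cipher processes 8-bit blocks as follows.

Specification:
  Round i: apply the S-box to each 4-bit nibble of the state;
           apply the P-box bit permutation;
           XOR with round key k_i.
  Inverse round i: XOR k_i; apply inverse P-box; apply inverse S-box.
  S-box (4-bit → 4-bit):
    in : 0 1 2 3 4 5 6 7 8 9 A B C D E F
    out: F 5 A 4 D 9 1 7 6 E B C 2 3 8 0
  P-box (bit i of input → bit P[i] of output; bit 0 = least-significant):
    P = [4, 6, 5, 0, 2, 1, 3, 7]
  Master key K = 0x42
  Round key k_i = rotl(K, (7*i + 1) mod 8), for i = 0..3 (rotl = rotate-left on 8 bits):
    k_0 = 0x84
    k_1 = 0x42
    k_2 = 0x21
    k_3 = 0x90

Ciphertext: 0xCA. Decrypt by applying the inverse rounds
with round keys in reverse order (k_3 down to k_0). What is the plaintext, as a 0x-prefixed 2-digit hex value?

s_0 = ciphertext = 0xCA
s_1 = InvRound(s_0, k_3) = 0x8D
s_2 = InvRound(s_1, k_2) = 0x43
s_3 = InvRound(s_2, k_1) = 0xFE
s_4 = InvRound(s_3, k_0) = 0x87

0x87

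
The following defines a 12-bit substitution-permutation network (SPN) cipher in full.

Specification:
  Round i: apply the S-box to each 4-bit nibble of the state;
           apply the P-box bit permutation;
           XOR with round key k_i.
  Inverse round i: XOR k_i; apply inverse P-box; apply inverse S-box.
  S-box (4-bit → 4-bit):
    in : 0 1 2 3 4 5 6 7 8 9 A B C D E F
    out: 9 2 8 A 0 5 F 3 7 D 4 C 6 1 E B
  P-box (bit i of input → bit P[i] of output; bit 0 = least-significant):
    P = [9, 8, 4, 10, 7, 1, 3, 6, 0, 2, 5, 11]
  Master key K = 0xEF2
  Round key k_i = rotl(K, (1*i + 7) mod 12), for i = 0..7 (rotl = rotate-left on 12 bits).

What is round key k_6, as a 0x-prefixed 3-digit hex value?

K = 0xEF2
k_0 = rotl(K, (1*0+7) mod 12) = rotl(K, 7) = 0x977
k_1 = rotl(K, (1*1+7) mod 12) = rotl(K, 8) = 0x2EF
k_2 = rotl(K, (1*2+7) mod 12) = rotl(K, 9) = 0x5DE
k_3 = rotl(K, (1*3+7) mod 12) = rotl(K, 10) = 0xBBC
k_4 = rotl(K, (1*4+7) mod 12) = rotl(K, 11) = 0x779
k_5 = rotl(K, (1*5+7) mod 12) = rotl(K, 0) = 0xEF2
k_6 = rotl(K, (1*6+7) mod 12) = rotl(K, 1) = 0xDE5

0xDE5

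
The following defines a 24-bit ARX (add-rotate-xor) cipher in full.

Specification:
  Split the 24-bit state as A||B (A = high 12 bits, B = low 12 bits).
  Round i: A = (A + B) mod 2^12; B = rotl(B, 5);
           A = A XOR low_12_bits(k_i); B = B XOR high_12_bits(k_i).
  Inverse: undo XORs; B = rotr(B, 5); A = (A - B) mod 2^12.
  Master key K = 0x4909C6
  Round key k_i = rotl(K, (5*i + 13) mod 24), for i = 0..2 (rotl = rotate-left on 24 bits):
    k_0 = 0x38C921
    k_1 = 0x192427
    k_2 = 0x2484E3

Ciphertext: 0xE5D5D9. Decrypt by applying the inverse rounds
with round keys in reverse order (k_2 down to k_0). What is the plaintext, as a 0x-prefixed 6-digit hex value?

s_0 = ciphertext = 0xE5D5D9
s_1 = InvRound(s_0, k_2) = 0x2028BC
s_2 = InvRound(s_1, k_1) = 0xEDC749
s_3 = InvRound(s_2, k_0) = 0x5572A6

0x5572A6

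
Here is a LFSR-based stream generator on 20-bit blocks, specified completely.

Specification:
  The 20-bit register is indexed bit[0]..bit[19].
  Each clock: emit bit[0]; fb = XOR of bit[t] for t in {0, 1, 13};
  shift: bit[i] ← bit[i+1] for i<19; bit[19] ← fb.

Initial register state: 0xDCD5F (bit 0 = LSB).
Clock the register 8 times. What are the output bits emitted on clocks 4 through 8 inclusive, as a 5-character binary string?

reg_0 = 0xDCD5F
clock 1: out=1, reg = 0x6E6AF
clock 2: out=1, reg = 0xB7357
clock 3: out=1, reg = 0xDB9AB
clock 4: out=1, reg = 0xEDCD5
clock 5: out=1, reg = 0xF6E6A
clock 6: out=0, reg = 0x7B735
clock 7: out=1, reg = 0x3DB9A
clock 8: out=0, reg = 0x9EDCD

11010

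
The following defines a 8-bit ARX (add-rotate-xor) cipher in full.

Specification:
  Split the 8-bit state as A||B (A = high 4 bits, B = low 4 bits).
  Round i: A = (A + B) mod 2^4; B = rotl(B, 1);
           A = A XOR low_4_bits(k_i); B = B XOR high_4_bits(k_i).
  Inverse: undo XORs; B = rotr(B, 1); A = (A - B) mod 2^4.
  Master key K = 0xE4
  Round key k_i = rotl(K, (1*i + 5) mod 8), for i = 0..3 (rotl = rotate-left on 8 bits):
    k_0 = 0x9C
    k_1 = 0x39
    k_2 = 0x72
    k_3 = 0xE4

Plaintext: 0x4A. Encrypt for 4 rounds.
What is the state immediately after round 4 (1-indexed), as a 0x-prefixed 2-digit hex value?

s_0 = plaintext = 0x4A
s_1 = Round(s_0, k_0) = 0x2C
s_2 = Round(s_1, k_1) = 0x7A
s_3 = Round(s_2, k_2) = 0x32
s_4 = Round(s_3, k_3) = 0x1A

0x1A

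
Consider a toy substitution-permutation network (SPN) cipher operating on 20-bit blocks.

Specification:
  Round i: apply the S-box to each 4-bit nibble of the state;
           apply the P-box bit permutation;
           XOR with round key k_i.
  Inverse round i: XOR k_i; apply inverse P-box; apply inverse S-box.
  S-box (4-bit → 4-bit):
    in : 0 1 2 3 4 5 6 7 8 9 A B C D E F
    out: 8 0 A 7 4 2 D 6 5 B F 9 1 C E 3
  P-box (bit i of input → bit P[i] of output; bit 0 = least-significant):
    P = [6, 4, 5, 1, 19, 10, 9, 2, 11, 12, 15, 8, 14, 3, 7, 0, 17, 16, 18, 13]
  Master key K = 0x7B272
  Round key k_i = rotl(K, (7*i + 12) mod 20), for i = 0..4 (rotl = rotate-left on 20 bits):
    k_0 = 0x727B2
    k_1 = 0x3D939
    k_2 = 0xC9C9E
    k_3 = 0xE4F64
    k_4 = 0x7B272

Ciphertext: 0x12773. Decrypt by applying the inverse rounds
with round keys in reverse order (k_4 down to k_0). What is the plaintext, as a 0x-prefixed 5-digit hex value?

s_0 = ciphertext = 0x12773
s_1 = InvRound(s_0, k_4) = 0x80E51
s_2 = InvRound(s_1, k_3) = 0x8B007
s_3 = InvRound(s_2, k_2) = 0xDEC55
s_4 = InvRound(s_3, k_1) = 0x65298
s_5 = InvRound(s_4, k_0) = 0x2F25D

0x2F25D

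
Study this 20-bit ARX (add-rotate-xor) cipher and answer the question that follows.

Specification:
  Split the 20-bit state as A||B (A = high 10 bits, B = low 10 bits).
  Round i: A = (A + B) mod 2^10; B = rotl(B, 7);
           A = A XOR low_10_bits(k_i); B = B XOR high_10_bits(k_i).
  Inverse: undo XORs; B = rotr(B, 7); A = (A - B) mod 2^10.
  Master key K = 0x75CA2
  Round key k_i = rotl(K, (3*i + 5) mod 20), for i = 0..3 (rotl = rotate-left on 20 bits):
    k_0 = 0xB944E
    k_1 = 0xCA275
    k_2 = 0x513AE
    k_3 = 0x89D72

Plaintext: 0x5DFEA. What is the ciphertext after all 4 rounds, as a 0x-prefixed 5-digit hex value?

s_0 = plaintext = 0x5DFEA
s_1 = Round(s_0, k_0) = 0x4BF98
s_2 = Round(s_1, k_1) = 0xACB5B
s_3 = Round(s_2, k_2) = 0x68CAF
s_4 = Round(s_3, k_3) = 0xC81B2

0xC81B2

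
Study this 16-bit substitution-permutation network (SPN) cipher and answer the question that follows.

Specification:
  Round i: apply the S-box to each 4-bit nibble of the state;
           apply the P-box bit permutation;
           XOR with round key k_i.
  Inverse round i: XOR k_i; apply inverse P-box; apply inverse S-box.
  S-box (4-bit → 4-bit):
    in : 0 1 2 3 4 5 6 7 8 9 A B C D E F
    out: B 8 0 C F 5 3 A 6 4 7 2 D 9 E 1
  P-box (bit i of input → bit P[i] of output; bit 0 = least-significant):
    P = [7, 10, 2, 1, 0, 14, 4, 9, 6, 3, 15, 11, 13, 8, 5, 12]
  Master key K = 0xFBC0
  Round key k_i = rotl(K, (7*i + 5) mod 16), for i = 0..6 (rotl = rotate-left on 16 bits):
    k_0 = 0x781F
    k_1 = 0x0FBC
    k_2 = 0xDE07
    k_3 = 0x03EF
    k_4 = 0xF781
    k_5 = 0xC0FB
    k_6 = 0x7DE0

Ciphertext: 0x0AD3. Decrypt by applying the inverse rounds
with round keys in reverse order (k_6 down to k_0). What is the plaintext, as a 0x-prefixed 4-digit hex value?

0xE116

s_0 = ciphertext = 0x0AD3
s_1 = InvRound(s_0, k_6) = 0x4247
s_2 = InvRound(s_1, k_5) = 0x9835
s_3 = InvRound(s_2, k_4) = 0xA1EA
s_4 = InvRound(s_3, k_3) = 0xF9D9
s_5 = InvRound(s_4, k_2) = 0x6634
s_6 = InvRound(s_5, k_1) = 0x67BF
s_7 = InvRound(s_6, k_0) = 0xE116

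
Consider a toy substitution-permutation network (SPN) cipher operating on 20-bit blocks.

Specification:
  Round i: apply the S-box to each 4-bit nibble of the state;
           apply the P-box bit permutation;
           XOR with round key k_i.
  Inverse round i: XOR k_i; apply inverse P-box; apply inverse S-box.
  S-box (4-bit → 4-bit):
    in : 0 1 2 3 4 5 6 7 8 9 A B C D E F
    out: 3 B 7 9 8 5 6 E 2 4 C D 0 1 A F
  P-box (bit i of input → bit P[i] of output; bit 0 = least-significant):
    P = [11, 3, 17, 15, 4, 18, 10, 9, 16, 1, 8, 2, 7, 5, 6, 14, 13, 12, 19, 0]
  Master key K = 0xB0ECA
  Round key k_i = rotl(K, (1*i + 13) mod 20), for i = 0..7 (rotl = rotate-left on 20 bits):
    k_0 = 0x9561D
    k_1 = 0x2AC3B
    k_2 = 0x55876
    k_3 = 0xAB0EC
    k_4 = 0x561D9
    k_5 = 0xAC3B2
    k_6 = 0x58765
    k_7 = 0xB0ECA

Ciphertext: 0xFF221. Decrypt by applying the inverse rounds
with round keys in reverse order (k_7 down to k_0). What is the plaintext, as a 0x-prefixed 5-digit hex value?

0xF8839

s_0 = ciphertext = 0xFF221
s_1 = InvRound(s_0, k_7) = 0x1F861
s_2 = InvRound(s_1, k_6) = 0x04A7D
s_3 = InvRound(s_2, k_5) = 0xA57CF
s_4 = InvRound(s_3, k_4) = 0x2C1F9
s_5 = InvRound(s_4, k_3) = 0xF4ADC
s_6 = InvRound(s_5, k_2) = 0x60846
s_7 = InvRound(s_6, k_1) = 0x3642E
s_8 = InvRound(s_7, k_0) = 0xF8839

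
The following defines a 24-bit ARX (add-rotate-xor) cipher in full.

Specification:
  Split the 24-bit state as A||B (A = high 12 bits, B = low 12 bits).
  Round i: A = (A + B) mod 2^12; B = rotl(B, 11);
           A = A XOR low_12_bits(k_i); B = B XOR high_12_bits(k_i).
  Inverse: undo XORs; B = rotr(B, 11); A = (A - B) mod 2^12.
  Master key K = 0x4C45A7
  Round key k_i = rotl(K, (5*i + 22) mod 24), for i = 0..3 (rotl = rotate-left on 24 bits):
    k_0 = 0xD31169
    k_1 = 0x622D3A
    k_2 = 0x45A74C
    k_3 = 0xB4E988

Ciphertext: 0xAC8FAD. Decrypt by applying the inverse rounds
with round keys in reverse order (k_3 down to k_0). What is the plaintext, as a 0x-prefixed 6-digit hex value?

s_0 = ciphertext = 0xAC8FAD
s_1 = InvRound(s_0, k_3) = 0x97A9C6
s_2 = InvRound(s_1, k_2) = 0x2FDB39
s_3 = InvRound(s_2, k_1) = 0x590A37
s_4 = InvRound(s_3, k_0) = 0x6EDE0C

0x6EDE0C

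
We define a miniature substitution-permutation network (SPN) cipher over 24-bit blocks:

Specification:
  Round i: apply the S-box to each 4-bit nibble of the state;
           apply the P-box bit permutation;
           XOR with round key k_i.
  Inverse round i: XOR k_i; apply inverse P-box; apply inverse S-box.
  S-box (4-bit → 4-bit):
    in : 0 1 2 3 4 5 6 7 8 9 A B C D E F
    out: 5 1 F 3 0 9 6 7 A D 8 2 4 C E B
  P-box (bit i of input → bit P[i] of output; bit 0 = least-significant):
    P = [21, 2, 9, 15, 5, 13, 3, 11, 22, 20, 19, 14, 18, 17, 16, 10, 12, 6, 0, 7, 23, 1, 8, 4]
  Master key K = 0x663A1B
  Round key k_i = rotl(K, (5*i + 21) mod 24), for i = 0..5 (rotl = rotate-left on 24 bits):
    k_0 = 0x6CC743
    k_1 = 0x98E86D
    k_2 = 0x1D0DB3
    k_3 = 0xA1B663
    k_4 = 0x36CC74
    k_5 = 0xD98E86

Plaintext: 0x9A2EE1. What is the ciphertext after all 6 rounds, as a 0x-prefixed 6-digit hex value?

0x92E675

s_0 = plaintext = 0x9A2EE1
s_1 = Round(s_0, k_0) = 0xD3AADB
s_2 = Round(s_1, k_1) = 0x98B531
s_3 = Round(s_2, k_2) = 0xFF6C43
s_4 = Round(s_3, k_3) = 0x0AA6B5
s_5 = Round(s_4, k_4) = 0x8E69F4
s_6 = Round(s_5, k_5) = 0x92E675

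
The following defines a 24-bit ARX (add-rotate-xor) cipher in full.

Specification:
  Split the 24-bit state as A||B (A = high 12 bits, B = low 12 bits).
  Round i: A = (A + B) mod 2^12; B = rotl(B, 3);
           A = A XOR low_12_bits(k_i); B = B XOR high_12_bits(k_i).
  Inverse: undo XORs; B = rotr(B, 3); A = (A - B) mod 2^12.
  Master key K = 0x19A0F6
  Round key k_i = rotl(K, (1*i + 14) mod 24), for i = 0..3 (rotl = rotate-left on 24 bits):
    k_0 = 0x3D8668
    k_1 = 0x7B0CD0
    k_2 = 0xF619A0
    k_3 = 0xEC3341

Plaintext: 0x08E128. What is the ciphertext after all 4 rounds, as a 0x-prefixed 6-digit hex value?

0x3C2881

s_0 = plaintext = 0x08E128
s_1 = Round(s_0, k_0) = 0x7DEA98
s_2 = Round(s_1, k_1) = 0xEA6375
s_3 = Round(s_2, k_2) = 0xBBB4C8
s_4 = Round(s_3, k_3) = 0x3C2881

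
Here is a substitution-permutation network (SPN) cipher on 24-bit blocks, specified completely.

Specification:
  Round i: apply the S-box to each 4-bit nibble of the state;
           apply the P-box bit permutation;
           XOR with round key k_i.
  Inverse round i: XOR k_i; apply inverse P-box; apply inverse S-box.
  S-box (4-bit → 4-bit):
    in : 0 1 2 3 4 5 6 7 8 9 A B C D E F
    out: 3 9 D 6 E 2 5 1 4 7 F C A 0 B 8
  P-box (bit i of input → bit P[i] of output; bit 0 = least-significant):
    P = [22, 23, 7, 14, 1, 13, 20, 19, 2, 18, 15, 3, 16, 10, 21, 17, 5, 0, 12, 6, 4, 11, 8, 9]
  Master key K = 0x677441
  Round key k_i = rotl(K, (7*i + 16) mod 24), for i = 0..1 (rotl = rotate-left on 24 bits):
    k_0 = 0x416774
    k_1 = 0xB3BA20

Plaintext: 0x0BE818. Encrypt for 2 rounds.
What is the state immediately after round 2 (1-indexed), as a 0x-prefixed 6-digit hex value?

0xE901CB

s_0 = plaintext = 0x0BE818
s_1 = Round(s_0, k_0) = 0x4AFBA6
s_2 = Round(s_1, k_1) = 0xE901CB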